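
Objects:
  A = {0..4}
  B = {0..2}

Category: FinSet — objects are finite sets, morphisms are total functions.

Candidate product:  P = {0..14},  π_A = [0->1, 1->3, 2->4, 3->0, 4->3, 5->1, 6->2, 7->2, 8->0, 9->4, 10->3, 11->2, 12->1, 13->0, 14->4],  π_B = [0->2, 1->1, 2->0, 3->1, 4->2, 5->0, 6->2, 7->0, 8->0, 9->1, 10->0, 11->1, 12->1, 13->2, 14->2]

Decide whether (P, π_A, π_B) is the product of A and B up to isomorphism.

|A|·|B| = 5·3 = 15;  |P| = 15
Check the pairing map k ↦ (π_A(k), π_B(k)):
  0 -> (1,2)
  1 -> (3,1)
  2 -> (4,0)
  3 -> (0,1)
  4 -> (3,2)
  5 -> (1,0)
  6 -> (2,2)
  7 -> (2,0)
  8 -> (0,0)
  9 -> (4,1)
  10 -> (3,0)
  11 -> (2,1)
  12 -> (1,1)
  13 -> (0,2)
  14 -> (4,2)
distinct pairs in image: 15 / 15 needed
  → bijection onto A×B; projections well-typed.

Answer: VALID PRODUCT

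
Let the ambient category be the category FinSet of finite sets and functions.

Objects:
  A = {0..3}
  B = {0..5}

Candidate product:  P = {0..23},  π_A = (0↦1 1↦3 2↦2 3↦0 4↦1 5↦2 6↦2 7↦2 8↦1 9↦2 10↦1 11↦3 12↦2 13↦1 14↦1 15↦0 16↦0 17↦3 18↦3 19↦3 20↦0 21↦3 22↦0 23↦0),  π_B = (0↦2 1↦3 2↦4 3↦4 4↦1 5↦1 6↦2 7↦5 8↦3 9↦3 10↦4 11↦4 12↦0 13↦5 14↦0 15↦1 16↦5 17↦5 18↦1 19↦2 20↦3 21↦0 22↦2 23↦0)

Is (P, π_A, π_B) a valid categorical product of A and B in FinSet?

|A|·|B| = 4·6 = 24;  |P| = 24
Check the pairing map k ↦ (π_A(k), π_B(k)):
  0 ↦ (1,2)
  1 ↦ (3,3)
  2 ↦ (2,4)
  3 ↦ (0,4)
  4 ↦ (1,1)
  5 ↦ (2,1)
  6 ↦ (2,2)
  7 ↦ (2,5)
  8 ↦ (1,3)
  9 ↦ (2,3)
  10 ↦ (1,4)
  11 ↦ (3,4)
  12 ↦ (2,0)
  13 ↦ (1,5)
  14 ↦ (1,0)
  15 ↦ (0,1)
  16 ↦ (0,5)
  17 ↦ (3,5)
  18 ↦ (3,1)
  19 ↦ (3,2)
  20 ↦ (0,3)
  21 ↦ (3,0)
  22 ↦ (0,2)
  23 ↦ (0,0)
distinct pairs in image: 24 / 24 needed
  → bijection onto A×B; projections well-typed.

Answer: VALID PRODUCT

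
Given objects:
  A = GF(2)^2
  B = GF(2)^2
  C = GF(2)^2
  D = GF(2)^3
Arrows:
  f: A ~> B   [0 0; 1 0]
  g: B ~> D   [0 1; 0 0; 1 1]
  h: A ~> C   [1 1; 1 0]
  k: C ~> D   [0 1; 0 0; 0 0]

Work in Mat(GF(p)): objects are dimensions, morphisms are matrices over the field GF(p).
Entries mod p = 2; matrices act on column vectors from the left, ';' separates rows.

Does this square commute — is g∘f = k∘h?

Answer: DOES NOT COMMUTE

Trace:
Along f;g (path 1):
  e0=[1,0] f~>[0,1] g~>[1,0,1]
  e1=[0,1] f~>[0,0] g~>[0,0,0]
  ⟦path⟧₁ = [1 0; 0 0; 1 0]
Along h;k (path 2):
  e0=[1,0] h~>[1,1] k~>[1,0,0]
  e1=[0,1] h~>[1,0] k~>[0,0,0]
  ⟦path⟧₂ = [1 0; 0 0; 0 0]
Equal? distinct morphisms ✗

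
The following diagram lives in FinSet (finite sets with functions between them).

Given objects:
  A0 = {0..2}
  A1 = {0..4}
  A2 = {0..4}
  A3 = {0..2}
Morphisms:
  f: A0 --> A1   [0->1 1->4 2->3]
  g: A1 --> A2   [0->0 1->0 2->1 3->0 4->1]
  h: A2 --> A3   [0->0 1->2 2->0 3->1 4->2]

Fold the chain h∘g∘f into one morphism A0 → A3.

  0 f-->1 g-->0 h-->0
  1 f-->4 g-->1 h-->2
  2 f-->3 g-->0 h-->0
composite: [0->0 1->2 2->0]

Answer: [0->0 1->2 2->0]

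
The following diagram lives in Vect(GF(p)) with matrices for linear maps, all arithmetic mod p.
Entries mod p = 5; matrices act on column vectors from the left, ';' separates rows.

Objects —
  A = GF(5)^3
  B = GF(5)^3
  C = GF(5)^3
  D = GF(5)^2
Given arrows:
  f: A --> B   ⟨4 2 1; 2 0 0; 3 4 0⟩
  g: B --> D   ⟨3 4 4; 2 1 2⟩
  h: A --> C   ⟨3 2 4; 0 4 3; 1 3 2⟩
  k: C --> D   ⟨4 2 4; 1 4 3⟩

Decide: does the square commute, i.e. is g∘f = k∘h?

Answer: DOES NOT COMMUTE

Trace:
Along f;g (path 1):
  e0=[1,0,0] f-->[4,2,3] g-->[2,1]
  e1=[0,1,0] f-->[2,0,4] g-->[2,2]
  e2=[0,0,1] f-->[1,0,0] g-->[3,2]
  result₁ = ⟨2 2 3; 1 2 2⟩
Along h;k (path 2):
  e0=[1,0,0] h-->[3,0,1] k-->[1,1]
  e1=[0,1,0] h-->[2,4,3] k-->[3,2]
  e2=[0,0,1] h-->[4,3,2] k-->[0,2]
  result₂ = ⟨1 3 0; 1 2 2⟩
Equal? differ; not commutative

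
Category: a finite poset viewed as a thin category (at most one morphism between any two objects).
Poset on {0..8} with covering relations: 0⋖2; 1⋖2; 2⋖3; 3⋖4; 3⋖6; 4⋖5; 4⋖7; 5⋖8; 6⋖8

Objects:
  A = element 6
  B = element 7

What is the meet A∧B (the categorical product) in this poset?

Answer: A∧B = 3

Trace:
Lower bounds of A=6 and B=7: {0,1,2,3}
  0 <= 3
  1 <= 3
  2 <= 3
  3 <= 3
glb = 3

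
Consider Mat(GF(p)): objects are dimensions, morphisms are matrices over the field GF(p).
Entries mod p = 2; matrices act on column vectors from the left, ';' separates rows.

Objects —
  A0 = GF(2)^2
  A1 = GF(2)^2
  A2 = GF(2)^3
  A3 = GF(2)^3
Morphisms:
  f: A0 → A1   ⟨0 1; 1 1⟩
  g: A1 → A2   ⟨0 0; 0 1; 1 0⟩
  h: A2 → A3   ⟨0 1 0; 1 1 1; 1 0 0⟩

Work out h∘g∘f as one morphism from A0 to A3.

Answer: ⟨1 1; 1 0; 0 0⟩

Trace:
  e0=(1,0) f→(0,1) g→(0,1,0) h→(1,1,0)
  e1=(0,1) f→(1,1) g→(0,1,1) h→(1,0,0)
composite: ⟨1 1; 1 0; 0 0⟩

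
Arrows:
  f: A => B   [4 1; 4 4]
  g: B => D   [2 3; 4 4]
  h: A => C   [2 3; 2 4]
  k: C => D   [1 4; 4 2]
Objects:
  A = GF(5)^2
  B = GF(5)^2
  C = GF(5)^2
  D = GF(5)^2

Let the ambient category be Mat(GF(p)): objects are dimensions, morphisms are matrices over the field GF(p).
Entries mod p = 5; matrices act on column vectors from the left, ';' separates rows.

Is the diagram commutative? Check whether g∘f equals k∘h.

Answer: COMMUTES

Work:
Along f;g (path 1):
  e0=[1,0] f=>[4,4] g=>[0,2]
  e1=[0,1] f=>[1,4] g=>[4,0]
  result₁ = [0 4; 2 0]
Along h;k (path 2):
  e0=[1,0] h=>[2,2] k=>[0,2]
  e1=[0,1] h=>[3,4] k=>[4,0]
  result₂ = [0 4; 2 0]
Equal? same morphism ✓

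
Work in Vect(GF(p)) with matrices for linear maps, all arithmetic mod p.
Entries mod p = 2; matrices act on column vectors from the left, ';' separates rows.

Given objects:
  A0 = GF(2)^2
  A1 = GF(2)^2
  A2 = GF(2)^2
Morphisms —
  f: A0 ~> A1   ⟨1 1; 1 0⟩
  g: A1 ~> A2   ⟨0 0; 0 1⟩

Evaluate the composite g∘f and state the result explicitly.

Answer: ⟨0 0; 1 0⟩

Work:
  e0=⟨1,0⟩ f~>⟨1,1⟩ g~>⟨0,1⟩
  e1=⟨0,1⟩ f~>⟨1,0⟩ g~>⟨0,0⟩
⟦path⟧: ⟨0 0; 1 0⟩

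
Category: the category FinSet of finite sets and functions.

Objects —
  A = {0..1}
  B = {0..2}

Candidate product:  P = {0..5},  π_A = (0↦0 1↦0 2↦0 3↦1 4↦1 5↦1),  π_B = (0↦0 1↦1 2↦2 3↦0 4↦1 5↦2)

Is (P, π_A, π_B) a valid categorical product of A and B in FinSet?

Answer: VALID PRODUCT

Trace:
|A|·|B| = 2·3 = 6;  |P| = 6
Check the pairing map k ↦ (π_A(k), π_B(k)):
  0 ↦ (0,0)
  1 ↦ (0,1)
  2 ↦ (0,2)
  3 ↦ (1,0)
  4 ↦ (1,1)
  5 ↦ (1,2)
distinct pairs in image: 6 / 6 needed
  → bijection onto A×B; projections well-typed.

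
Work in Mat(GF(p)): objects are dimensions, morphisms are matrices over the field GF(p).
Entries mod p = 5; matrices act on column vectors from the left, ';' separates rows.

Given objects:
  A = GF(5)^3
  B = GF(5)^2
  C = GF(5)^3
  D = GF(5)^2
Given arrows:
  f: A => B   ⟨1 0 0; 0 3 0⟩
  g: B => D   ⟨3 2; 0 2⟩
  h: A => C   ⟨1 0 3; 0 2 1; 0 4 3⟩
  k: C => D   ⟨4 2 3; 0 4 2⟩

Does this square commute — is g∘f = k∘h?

Answer: DOES NOT COMMUTE

Trace:
1) trace f;g:
  e0=[1,0,0] f=>[1,0] g=>[3,0]
  e1=[0,1,0] f=>[0,3] g=>[1,1]
  e2=[0,0,1] f=>[0,0] g=>[0,0]
  ⟦path⟧₁ = ⟨3 1 0; 0 1 0⟩
2) trace h;k:
  e0=[1,0,0] h=>[1,0,0] k=>[4,0]
  e1=[0,1,0] h=>[0,2,4] k=>[1,1]
  e2=[0,0,1] h=>[3,1,3] k=>[3,0]
  ⟦path⟧₂ = ⟨4 1 3; 0 1 0⟩
Equal? distinct morphisms ✗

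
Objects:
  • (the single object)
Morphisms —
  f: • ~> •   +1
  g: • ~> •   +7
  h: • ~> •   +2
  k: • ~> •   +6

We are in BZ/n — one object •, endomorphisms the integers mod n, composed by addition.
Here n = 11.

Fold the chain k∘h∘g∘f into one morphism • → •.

  0 +1≡1 +7≡8 +2≡10 +6≡5  (mod 11)
composite: +5

Answer: +5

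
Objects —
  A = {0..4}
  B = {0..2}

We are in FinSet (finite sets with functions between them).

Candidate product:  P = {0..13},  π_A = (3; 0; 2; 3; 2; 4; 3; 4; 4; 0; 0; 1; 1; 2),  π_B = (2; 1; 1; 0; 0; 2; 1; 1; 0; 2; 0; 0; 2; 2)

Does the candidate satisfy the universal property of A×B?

|A|·|B| = 5·3 = 15;  |P| = 14
  → cardinalities differ; no bijection possible.

Answer: NOT A VALID PRODUCT — |P|=14 ≠ |A|·|B|=15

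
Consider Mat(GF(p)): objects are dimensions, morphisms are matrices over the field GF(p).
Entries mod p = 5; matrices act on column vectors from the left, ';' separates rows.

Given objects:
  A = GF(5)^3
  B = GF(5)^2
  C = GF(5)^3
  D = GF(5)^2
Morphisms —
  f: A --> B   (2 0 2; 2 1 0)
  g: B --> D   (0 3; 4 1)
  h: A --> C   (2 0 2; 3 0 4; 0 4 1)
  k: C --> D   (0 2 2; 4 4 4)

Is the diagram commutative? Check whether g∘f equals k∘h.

Answer: COMMUTES

Trace:
Along f;g (path 1):
  e0=⟨1,0,0⟩ f-->⟨2,2⟩ g-->⟨1,0⟩
  e1=⟨0,1,0⟩ f-->⟨0,1⟩ g-->⟨3,1⟩
  e2=⟨0,0,1⟩ f-->⟨2,0⟩ g-->⟨0,3⟩
  composite₁ = (1 3 0; 0 1 3)
Along h;k (path 2):
  e0=⟨1,0,0⟩ h-->⟨2,3,0⟩ k-->⟨1,0⟩
  e1=⟨0,1,0⟩ h-->⟨0,0,4⟩ k-->⟨3,1⟩
  e2=⟨0,0,1⟩ h-->⟨2,4,1⟩ k-->⟨0,3⟩
  composite₂ = (1 3 0; 0 1 3)
Equal? same morphism ✓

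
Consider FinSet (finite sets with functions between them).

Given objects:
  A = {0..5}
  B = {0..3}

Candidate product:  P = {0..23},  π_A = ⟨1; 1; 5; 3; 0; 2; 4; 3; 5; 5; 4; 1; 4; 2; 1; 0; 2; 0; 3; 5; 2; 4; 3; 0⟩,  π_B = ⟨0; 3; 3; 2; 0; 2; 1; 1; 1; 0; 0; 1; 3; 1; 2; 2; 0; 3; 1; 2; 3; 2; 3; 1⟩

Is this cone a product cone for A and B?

|A|·|B| = 6·4 = 24;  |P| = 24
Check the pairing map k ↦ (π_A(k), π_B(k)):
  0 : (1,0)
  1 : (1,3)
  2 : (5,3)
  3 : (3,2)
  4 : (0,0)
  5 : (2,2)
  6 : (4,1)
  7 : (3,1)
  8 : (5,1)
  9 : (5,0)
  10 : (4,0)
  11 : (1,1)
  12 : (4,3)
  13 : (2,1)
  14 : (1,2)
  15 : (0,2)
  16 : (2,0)
  17 : (0,3)
  18 : (3,1)  ✗ repeats pair of k=7
  19 : (5,2)
  20 : (2,3)
  21 : (4,2)
  22 : (3,3)
  23 : (0,1)
distinct pairs in image: 23 / 24 needed
  → (3,1) hit at k=7 and k=18

Answer: NOT A VALID PRODUCT — duplicate pair at indices 18,7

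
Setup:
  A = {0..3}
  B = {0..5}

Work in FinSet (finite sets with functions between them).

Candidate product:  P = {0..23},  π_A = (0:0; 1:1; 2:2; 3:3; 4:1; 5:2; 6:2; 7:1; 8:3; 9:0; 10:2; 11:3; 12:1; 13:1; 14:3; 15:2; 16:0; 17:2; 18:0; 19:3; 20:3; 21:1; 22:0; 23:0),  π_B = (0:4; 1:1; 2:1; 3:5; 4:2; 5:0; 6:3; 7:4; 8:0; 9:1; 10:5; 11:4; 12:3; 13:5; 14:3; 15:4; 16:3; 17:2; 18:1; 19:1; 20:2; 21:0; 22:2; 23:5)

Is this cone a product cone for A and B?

|A|·|B| = 4·6 = 24;  |P| = 24
Check the pairing map k ↦ (π_A(k), π_B(k)):
  0 : (0,4)
  1 : (1,1)
  2 : (2,1)
  3 : (3,5)
  4 : (1,2)
  5 : (2,0)
  6 : (2,3)
  7 : (1,4)
  8 : (3,0)
  9 : (0,1)
  10 : (2,5)
  11 : (3,4)
  12 : (1,3)
  13 : (1,5)
  14 : (3,3)
  15 : (2,4)
  16 : (0,3)
  17 : (2,2)
  18 : (0,1)  ✗ repeats pair of k=9
  19 : (3,1)
  20 : (3,2)
  21 : (1,0)
  22 : (0,2)
  23 : (0,5)
distinct pairs in image: 23 / 24 needed
  → (0,1) hit at k=9 and k=18

Answer: NOT A VALID PRODUCT — duplicate pair at indices 9,18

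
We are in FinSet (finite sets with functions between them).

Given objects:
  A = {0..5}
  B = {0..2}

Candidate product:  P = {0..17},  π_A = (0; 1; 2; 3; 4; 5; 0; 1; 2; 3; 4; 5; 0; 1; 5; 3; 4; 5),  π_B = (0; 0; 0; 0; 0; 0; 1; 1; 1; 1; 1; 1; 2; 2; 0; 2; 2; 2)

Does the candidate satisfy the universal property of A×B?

|A|·|B| = 6·3 = 18;  |P| = 18
Check the pairing map k ↦ (π_A(k), π_B(k)):
  0 ↦ (0,0)
  1 ↦ (1,0)
  2 ↦ (2,0)
  3 ↦ (3,0)
  4 ↦ (4,0)
  5 ↦ (5,0)
  6 ↦ (0,1)
  7 ↦ (1,1)
  8 ↦ (2,1)
  9 ↦ (3,1)
  10 ↦ (4,1)
  11 ↦ (5,1)
  12 ↦ (0,2)
  13 ↦ (1,2)
  14 ↦ (5,0)  ✗ repeats pair of k=5
  15 ↦ (3,2)
  16 ↦ (4,2)
  17 ↦ (5,2)
distinct pairs in image: 17 / 18 needed
  → (5,0) hit at k=5 and k=14

Answer: NOT A VALID PRODUCT — duplicate pair at indices 5,14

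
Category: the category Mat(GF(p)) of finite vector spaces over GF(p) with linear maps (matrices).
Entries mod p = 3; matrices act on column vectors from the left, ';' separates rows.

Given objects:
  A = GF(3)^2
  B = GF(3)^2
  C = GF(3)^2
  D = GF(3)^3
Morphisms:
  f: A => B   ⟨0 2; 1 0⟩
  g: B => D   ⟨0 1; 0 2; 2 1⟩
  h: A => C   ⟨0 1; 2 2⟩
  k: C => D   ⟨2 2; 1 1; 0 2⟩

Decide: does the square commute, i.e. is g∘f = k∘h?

Along f;g (path 1):
  e0=(1,0) f=>(0,1) g=>(1,2,1)
  e1=(0,1) f=>(2,0) g=>(0,0,1)
  ⟦path⟧₁ = ⟨1 0; 2 0; 1 1⟩
Along h;k (path 2):
  e0=(1,0) h=>(0,2) k=>(1,2,1)
  e1=(0,1) h=>(1,2) k=>(0,0,1)
  ⟦path⟧₂ = ⟨1 0; 2 0; 1 1⟩
Equal? YES — commutes

Answer: COMMUTES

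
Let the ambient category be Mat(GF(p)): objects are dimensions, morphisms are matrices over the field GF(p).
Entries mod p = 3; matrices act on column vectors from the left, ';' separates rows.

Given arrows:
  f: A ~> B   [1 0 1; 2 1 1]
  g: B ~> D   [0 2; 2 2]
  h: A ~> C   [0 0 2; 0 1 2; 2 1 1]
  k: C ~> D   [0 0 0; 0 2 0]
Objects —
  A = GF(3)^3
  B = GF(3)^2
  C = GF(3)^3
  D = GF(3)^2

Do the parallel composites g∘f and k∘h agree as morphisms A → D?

Path 1 = f;g:
  e0=[1,0,0] f~>[1,2] g~>[1,0]
  e1=[0,1,0] f~>[0,1] g~>[2,2]
  e2=[0,0,1] f~>[1,1] g~>[2,1]
  ⟦path⟧₁ = [1 2 2; 0 2 1]
Path 2 = h;k:
  e0=[1,0,0] h~>[0,0,2] k~>[0,0]
  e1=[0,1,0] h~>[0,1,1] k~>[0,2]
  e2=[0,0,1] h~>[2,2,1] k~>[0,1]
  ⟦path⟧₂ = [0 0 0; 0 2 1]
Equal? NO — does not commute

Answer: DOES NOT COMMUTE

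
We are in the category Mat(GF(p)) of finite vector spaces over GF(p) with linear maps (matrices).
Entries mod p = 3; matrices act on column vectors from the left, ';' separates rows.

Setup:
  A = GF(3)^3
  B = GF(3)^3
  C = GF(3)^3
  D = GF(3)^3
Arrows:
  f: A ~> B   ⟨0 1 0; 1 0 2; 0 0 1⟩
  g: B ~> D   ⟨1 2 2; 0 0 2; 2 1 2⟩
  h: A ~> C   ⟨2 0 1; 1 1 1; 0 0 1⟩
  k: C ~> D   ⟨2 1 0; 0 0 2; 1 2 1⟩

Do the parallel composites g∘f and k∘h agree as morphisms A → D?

Answer: COMMUTES

Work:
Path 1 = f;g:
  e0=[1,0,0] f~>[0,1,0] g~>[2,0,1]
  e1=[0,1,0] f~>[1,0,0] g~>[1,0,2]
  e2=[0,0,1] f~>[0,2,1] g~>[0,2,1]
  result₁ = ⟨2 1 0; 0 0 2; 1 2 1⟩
Path 2 = h;k:
  e0=[1,0,0] h~>[2,1,0] k~>[2,0,1]
  e1=[0,1,0] h~>[0,1,0] k~>[1,0,2]
  e2=[0,0,1] h~>[1,1,1] k~>[0,2,1]
  result₂ = ⟨2 1 0; 0 0 2; 1 2 1⟩
Equal? same morphism ✓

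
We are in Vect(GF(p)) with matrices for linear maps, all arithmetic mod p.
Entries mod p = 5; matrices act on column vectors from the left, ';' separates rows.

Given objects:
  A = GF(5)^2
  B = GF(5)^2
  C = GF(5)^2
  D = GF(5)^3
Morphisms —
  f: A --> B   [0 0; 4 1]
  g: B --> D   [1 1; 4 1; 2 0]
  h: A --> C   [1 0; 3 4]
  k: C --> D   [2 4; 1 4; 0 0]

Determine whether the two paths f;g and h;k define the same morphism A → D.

1) trace f;g:
  e0=⟨1,0⟩ f-->⟨0,4⟩ g-->⟨4,4,0⟩
  e1=⟨0,1⟩ f-->⟨0,1⟩ g-->⟨1,1,0⟩
  ⟦path⟧₁ = [4 1; 4 1; 0 0]
2) trace h;k:
  e0=⟨1,0⟩ h-->⟨1,3⟩ k-->⟨4,3,0⟩
  e1=⟨0,1⟩ h-->⟨0,4⟩ k-->⟨1,1,0⟩
  ⟦path⟧₂ = [4 1; 3 1; 0 0]
Equal? NO — does not commute

Answer: DOES NOT COMMUTE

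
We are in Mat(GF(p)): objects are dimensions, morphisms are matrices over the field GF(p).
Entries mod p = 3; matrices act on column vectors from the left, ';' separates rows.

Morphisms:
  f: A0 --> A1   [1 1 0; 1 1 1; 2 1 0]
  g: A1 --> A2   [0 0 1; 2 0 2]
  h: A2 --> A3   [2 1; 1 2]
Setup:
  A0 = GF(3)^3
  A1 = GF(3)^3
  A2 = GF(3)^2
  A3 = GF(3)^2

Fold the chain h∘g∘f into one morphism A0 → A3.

Answer: [1 0 0; 2 0 0]

Derivation:
  e0=⟨1,0,0⟩ f-->⟨1,1,2⟩ g-->⟨2,0⟩ h-->⟨1,2⟩
  e1=⟨0,1,0⟩ f-->⟨1,1,1⟩ g-->⟨1,1⟩ h-->⟨0,0⟩
  e2=⟨0,0,1⟩ f-->⟨0,1,0⟩ g-->⟨0,0⟩ h-->⟨0,0⟩
composite: [1 0 0; 2 0 0]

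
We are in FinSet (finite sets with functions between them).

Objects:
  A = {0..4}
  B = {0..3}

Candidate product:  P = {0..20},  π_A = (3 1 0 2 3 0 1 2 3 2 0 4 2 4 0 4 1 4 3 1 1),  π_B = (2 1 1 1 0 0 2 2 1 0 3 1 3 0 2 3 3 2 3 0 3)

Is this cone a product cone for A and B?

Answer: NOT A VALID PRODUCT — |P|=21 ≠ |A|·|B|=20

Derivation:
|A|·|B| = 5·4 = 20;  |P| = 21
  → cardinalities differ; no bijection possible.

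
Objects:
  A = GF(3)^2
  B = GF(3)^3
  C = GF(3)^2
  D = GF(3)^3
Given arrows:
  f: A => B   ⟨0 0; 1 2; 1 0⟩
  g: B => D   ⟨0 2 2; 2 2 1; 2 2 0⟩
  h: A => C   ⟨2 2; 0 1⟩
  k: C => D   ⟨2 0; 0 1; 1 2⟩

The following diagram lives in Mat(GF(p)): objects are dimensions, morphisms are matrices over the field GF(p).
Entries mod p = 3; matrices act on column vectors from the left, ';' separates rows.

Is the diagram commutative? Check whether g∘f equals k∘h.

1) trace f;g:
  e0=[1,0] f=>[0,1,1] g=>[1,0,2]
  e1=[0,1] f=>[0,2,0] g=>[1,1,1]
  result₁ = ⟨1 1; 0 1; 2 1⟩
2) trace h;k:
  e0=[1,0] h=>[2,0] k=>[1,0,2]
  e1=[0,1] h=>[2,1] k=>[1,1,1]
  result₂ = ⟨1 1; 0 1; 2 1⟩
Equal? YES — commutes

Answer: COMMUTES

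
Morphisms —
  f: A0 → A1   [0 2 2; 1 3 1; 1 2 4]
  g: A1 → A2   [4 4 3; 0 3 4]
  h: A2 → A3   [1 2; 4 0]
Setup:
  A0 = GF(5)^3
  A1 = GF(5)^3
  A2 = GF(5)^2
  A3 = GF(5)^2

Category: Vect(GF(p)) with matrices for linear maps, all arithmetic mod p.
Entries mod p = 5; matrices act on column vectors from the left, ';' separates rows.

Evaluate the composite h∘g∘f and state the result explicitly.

  e0=(1,0,0) f→(0,1,1) g→(2,2) h→(1,3)
  e1=(0,1,0) f→(2,3,2) g→(1,2) h→(0,4)
  e2=(0,0,1) f→(2,1,4) g→(4,4) h→(2,1)
composite: [1 0 2; 3 4 1]

Answer: [1 0 2; 3 4 1]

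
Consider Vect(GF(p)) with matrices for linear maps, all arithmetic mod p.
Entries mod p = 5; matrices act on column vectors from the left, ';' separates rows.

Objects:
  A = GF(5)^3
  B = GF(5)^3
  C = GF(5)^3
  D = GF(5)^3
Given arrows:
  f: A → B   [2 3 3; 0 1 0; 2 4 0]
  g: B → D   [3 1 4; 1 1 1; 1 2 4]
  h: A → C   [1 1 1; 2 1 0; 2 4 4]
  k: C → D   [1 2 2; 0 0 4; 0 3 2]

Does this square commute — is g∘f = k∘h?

Path 1 = f;g:
  e0=[1,0,0] f→[2,0,2] g→[4,4,0]
  e1=[0,1,0] f→[3,1,4] g→[1,3,1]
  e2=[0,0,1] f→[3,0,0] g→[4,3,3]
  result₁ = [4 1 4; 4 3 3; 0 1 3]
Path 2 = h;k:
  e0=[1,0,0] h→[1,2,2] k→[4,3,0]
  e1=[0,1,0] h→[1,1,4] k→[1,1,1]
  e2=[0,0,1] h→[1,0,4] k→[4,1,3]
  result₂ = [4 1 4; 3 1 1; 0 1 3]
Equal? NO — does not commute

Answer: DOES NOT COMMUTE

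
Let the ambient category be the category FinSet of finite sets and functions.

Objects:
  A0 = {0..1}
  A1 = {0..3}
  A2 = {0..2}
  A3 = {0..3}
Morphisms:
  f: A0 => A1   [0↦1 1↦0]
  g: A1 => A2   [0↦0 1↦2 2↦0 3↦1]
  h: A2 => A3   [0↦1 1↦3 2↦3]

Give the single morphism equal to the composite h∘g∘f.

  0 f=>1 g=>2 h=>3
  1 f=>0 g=>0 h=>1
⟦path⟧: [0↦3 1↦1]

Answer: [0↦3 1↦1]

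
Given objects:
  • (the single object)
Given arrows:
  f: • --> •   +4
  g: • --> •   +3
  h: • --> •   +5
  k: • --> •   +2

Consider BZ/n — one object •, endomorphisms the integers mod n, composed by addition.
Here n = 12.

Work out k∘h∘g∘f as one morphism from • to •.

Answer: +2

Derivation:
  0 +4≡4 +3≡7 +5≡0 +2≡2  (mod 12)
composite: +2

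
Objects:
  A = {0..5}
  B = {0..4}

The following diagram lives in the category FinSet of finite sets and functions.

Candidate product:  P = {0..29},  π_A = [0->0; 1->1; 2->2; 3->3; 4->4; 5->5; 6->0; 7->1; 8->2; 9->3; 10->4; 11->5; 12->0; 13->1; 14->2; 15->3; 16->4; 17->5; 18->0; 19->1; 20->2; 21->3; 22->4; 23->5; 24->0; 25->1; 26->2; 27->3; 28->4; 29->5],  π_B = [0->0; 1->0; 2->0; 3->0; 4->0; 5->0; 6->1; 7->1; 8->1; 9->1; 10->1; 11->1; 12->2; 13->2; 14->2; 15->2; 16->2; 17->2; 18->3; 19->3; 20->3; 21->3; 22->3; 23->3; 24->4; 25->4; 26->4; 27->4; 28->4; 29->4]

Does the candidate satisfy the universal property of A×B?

|A|·|B| = 6·5 = 30;  |P| = 30
Check the pairing map k ↦ (π_A(k), π_B(k)):
  0 -> (0,0)
  1 -> (1,0)
  2 -> (2,0)
  3 -> (3,0)
  4 -> (4,0)
  5 -> (5,0)
  6 -> (0,1)
  7 -> (1,1)
  8 -> (2,1)
  9 -> (3,1)
  10 -> (4,1)
  11 -> (5,1)
  12 -> (0,2)
  13 -> (1,2)
  14 -> (2,2)
  15 -> (3,2)
  16 -> (4,2)
  17 -> (5,2)
  18 -> (0,3)
  19 -> (1,3)
  20 -> (2,3)
  21 -> (3,3)
  22 -> (4,3)
  23 -> (5,3)
  24 -> (0,4)
  25 -> (1,4)
  26 -> (2,4)
  27 -> (3,4)
  28 -> (4,4)
  29 -> (5,4)
distinct pairs in image: 30 / 30 needed
  → bijection onto A×B; projections well-typed.

Answer: VALID PRODUCT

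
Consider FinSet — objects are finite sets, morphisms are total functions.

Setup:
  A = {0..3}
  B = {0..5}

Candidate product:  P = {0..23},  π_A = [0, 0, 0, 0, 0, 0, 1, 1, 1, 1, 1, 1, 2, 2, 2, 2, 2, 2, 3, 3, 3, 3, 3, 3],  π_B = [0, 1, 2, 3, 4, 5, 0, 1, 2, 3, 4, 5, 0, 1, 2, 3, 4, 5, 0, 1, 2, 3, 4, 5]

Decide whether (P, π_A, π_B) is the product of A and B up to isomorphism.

Answer: VALID PRODUCT

Work:
|A|·|B| = 4·6 = 24;  |P| = 24
Check the pairing map k ↦ (π_A(k), π_B(k)):
  0 ↦ (0,0)
  1 ↦ (0,1)
  2 ↦ (0,2)
  3 ↦ (0,3)
  4 ↦ (0,4)
  5 ↦ (0,5)
  6 ↦ (1,0)
  7 ↦ (1,1)
  8 ↦ (1,2)
  9 ↦ (1,3)
  10 ↦ (1,4)
  11 ↦ (1,5)
  12 ↦ (2,0)
  13 ↦ (2,1)
  14 ↦ (2,2)
  15 ↦ (2,3)
  16 ↦ (2,4)
  17 ↦ (2,5)
  18 ↦ (3,0)
  19 ↦ (3,1)
  20 ↦ (3,2)
  21 ↦ (3,3)
  22 ↦ (3,4)
  23 ↦ (3,5)
distinct pairs in image: 24 / 24 needed
  → bijection onto A×B; projections well-typed.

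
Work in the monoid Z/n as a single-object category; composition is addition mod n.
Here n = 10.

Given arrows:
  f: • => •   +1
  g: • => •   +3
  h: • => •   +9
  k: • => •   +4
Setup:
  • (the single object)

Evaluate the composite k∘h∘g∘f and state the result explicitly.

Answer: +7

Derivation:
  0 +1≡1 +3≡4 +9≡3 +4≡7  (mod 10)
result: +7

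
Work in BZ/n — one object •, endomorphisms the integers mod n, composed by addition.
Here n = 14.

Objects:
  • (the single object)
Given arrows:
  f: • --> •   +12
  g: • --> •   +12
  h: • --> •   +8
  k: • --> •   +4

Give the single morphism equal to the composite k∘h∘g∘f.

Answer: +8

Work:
  0 +12≡12 +12≡10 +8≡4 +4≡8  (mod 14)
result: +8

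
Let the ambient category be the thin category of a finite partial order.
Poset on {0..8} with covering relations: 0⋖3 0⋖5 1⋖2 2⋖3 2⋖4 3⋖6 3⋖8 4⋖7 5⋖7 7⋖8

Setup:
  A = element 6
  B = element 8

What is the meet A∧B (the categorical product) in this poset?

Answer: A∧B = 3

Work:
{x : x⊑A ∧ x⊑B} = {0,1,2,3}  (A=6, B=8)
  0 ⊑ 3
  1 ⊑ 3
  2 ⊑ 3
  3 ⊑ 3
glb = 3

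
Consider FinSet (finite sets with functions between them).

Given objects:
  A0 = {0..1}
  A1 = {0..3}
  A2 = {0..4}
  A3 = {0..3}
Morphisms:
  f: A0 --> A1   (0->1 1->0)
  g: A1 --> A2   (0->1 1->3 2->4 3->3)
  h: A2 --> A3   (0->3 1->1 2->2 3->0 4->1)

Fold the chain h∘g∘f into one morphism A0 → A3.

Answer: (0->0 1->1)

Trace:
  0 f-->1 g-->3 h-->0
  1 f-->0 g-->1 h-->1
result: (0->0 1->1)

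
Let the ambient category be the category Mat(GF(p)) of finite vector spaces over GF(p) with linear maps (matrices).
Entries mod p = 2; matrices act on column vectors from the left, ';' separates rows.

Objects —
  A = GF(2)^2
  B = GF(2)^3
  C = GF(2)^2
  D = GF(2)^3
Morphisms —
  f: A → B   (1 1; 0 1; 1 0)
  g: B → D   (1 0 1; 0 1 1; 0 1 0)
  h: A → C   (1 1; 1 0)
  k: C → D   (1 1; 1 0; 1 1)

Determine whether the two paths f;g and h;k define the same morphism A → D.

Answer: COMMUTES

Work:
Along f;g (path 1):
  e0=[1,0] f→[1,0,1] g→[0,1,0]
  e1=[0,1] f→[1,1,0] g→[1,1,1]
  composite₁ = (0 1; 1 1; 0 1)
Along h;k (path 2):
  e0=[1,0] h→[1,1] k→[0,1,0]
  e1=[0,1] h→[1,0] k→[1,1,1]
  composite₂ = (0 1; 1 1; 0 1)
Equal? YES — commutes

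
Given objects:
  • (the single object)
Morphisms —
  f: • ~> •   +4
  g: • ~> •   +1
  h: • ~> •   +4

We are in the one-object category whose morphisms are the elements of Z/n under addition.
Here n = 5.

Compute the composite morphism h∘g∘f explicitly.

  0 +4≡4 +1≡0 +4≡4  (mod 5)
composite: +4

Answer: +4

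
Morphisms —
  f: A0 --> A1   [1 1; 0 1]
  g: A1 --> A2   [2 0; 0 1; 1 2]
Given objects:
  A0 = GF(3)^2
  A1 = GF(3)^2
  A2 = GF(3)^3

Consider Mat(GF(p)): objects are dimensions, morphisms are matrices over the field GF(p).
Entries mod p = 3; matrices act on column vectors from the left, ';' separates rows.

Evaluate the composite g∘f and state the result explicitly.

  e0=(1,0) f-->(1,0) g-->(2,0,1)
  e1=(0,1) f-->(1,1) g-->(2,1,0)
result: [2 2; 0 1; 1 0]

Answer: [2 2; 0 1; 1 0]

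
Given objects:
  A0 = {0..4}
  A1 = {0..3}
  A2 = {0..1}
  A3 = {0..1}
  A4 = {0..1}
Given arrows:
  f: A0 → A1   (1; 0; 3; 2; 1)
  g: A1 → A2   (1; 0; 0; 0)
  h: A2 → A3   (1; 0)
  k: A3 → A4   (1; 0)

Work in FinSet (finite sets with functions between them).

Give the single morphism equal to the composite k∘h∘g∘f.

  0 f→1 g→0 h→1 k→0
  1 f→0 g→1 h→0 k→1
  2 f→3 g→0 h→1 k→0
  3 f→2 g→0 h→1 k→0
  4 f→1 g→0 h→1 k→0
⟦path⟧: (0; 1; 0; 0; 0)

Answer: (0; 1; 0; 0; 0)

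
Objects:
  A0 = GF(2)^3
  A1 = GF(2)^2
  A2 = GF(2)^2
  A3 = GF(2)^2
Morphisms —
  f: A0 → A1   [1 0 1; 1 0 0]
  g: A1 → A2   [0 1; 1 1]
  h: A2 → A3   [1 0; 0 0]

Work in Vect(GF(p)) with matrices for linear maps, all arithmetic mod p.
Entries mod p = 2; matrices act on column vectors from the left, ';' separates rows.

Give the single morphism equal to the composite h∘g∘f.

Answer: [1 0 0; 0 0 0]

Trace:
  e0=⟨1,0,0⟩ f→⟨1,1⟩ g→⟨1,0⟩ h→⟨1,0⟩
  e1=⟨0,1,0⟩ f→⟨0,0⟩ g→⟨0,0⟩ h→⟨0,0⟩
  e2=⟨0,0,1⟩ f→⟨1,0⟩ g→⟨0,1⟩ h→⟨0,0⟩
composite: [1 0 0; 0 0 0]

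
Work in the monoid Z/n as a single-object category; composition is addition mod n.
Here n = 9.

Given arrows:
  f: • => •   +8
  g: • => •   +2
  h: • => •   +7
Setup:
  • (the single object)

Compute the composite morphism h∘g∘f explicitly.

  0 +8≡8 +2≡1 +7≡8  (mod 9)
⟦path⟧: +8

Answer: +8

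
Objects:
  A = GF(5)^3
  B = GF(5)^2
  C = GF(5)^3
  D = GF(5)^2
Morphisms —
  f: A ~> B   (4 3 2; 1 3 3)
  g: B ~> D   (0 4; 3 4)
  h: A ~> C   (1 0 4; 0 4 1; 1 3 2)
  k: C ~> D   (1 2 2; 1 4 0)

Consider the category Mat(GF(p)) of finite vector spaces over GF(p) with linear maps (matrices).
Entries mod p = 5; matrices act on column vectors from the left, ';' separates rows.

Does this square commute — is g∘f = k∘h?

Path 1 = f;g:
  e0=(1,0,0) f~>(4,1) g~>(4,1)
  e1=(0,1,0) f~>(3,3) g~>(2,1)
  e2=(0,0,1) f~>(2,3) g~>(2,3)
  composite₁ = (4 2 2; 1 1 3)
Path 2 = h;k:
  e0=(1,0,0) h~>(1,0,1) k~>(3,1)
  e1=(0,1,0) h~>(0,4,3) k~>(4,1)
  e2=(0,0,1) h~>(4,1,2) k~>(0,3)
  composite₂ = (3 4 0; 1 1 3)
Equal? differ; not commutative

Answer: DOES NOT COMMUTE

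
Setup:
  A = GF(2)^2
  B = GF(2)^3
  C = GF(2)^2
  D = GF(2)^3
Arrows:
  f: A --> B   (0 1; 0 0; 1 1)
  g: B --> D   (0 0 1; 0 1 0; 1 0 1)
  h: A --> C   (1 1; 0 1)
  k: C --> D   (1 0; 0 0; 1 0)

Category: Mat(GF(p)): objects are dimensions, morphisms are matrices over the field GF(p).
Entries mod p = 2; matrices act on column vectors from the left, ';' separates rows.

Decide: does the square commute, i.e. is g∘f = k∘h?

Path 1 = f;g:
  e0=[1,0] f-->[0,0,1] g-->[1,0,1]
  e1=[0,1] f-->[1,0,1] g-->[1,0,0]
  result₁ = (1 1; 0 0; 1 0)
Path 2 = h;k:
  e0=[1,0] h-->[1,0] k-->[1,0,1]
  e1=[0,1] h-->[1,1] k-->[1,0,1]
  result₂ = (1 1; 0 0; 1 1)
Equal? differ; not commutative

Answer: DOES NOT COMMUTE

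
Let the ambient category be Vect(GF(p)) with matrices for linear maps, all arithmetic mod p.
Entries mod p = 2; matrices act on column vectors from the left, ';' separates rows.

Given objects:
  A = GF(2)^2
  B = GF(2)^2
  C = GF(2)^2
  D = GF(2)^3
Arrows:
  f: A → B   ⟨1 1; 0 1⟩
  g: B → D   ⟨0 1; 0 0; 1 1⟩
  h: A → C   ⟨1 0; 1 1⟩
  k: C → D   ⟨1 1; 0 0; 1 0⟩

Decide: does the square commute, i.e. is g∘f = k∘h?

Along f;g (path 1):
  e0=(1,0) f→(1,0) g→(0,0,1)
  e1=(0,1) f→(1,1) g→(1,0,0)
  result₁ = ⟨0 1; 0 0; 1 0⟩
Along h;k (path 2):
  e0=(1,0) h→(1,1) k→(0,0,1)
  e1=(0,1) h→(0,1) k→(1,0,0)
  result₂ = ⟨0 1; 0 0; 1 0⟩
Equal? equal; square commutes

Answer: COMMUTES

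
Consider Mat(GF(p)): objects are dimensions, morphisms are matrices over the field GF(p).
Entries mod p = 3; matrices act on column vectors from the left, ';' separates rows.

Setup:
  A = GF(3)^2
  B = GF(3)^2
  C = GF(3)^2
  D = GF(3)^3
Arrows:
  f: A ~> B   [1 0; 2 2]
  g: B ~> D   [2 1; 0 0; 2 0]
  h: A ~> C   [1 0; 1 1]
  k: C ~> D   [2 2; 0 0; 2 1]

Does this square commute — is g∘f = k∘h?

Path 1 = f;g:
  e0=(1,0) f~>(1,2) g~>(1,0,2)
  e1=(0,1) f~>(0,2) g~>(2,0,0)
  composite₁ = [1 2; 0 0; 2 0]
Path 2 = h;k:
  e0=(1,0) h~>(1,1) k~>(1,0,0)
  e1=(0,1) h~>(0,1) k~>(2,0,1)
  composite₂ = [1 2; 0 0; 0 1]
Equal? NO — does not commute

Answer: DOES NOT COMMUTE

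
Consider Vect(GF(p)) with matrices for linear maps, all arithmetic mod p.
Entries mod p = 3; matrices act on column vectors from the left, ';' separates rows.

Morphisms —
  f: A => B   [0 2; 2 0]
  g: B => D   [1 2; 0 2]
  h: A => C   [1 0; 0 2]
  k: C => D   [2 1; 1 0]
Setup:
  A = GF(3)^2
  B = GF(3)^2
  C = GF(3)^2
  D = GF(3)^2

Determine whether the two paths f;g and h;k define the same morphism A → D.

Answer: DOES NOT COMMUTE

Work:
Path 1 = f;g:
  e0=(1,0) f=>(0,2) g=>(1,1)
  e1=(0,1) f=>(2,0) g=>(2,0)
  ⟦path⟧₁ = [1 2; 1 0]
Path 2 = h;k:
  e0=(1,0) h=>(1,0) k=>(2,1)
  e1=(0,1) h=>(0,2) k=>(2,0)
  ⟦path⟧₂ = [2 2; 1 0]
Equal? NO — does not commute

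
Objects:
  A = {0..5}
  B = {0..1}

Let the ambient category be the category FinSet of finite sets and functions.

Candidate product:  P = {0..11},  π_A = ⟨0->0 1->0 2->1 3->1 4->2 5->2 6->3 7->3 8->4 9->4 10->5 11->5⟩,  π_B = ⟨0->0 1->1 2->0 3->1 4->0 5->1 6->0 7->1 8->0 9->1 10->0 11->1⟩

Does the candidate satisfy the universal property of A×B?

Answer: VALID PRODUCT

Trace:
|A|·|B| = 6·2 = 12;  |P| = 12
Check the pairing map k ↦ (π_A(k), π_B(k)):
  0 -> (0,0)
  1 -> (0,1)
  2 -> (1,0)
  3 -> (1,1)
  4 -> (2,0)
  5 -> (2,1)
  6 -> (3,0)
  7 -> (3,1)
  8 -> (4,0)
  9 -> (4,1)
  10 -> (5,0)
  11 -> (5,1)
distinct pairs in image: 12 / 12 needed
  → bijection onto A×B; projections well-typed.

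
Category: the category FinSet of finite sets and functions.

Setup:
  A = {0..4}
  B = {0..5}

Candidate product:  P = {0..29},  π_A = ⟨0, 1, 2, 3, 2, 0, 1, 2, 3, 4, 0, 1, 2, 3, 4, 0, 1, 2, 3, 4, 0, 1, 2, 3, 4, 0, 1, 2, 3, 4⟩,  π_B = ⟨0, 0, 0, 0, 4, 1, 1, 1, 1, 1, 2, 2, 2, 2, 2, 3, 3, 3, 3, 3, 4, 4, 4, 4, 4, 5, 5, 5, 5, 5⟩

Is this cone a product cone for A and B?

|A|·|B| = 5·6 = 30;  |P| = 30
Check the pairing map k ↦ (π_A(k), π_B(k)):
  0 ↦ (0,0)
  1 ↦ (1,0)
  2 ↦ (2,0)
  3 ↦ (3,0)
  4 ↦ (2,4)
  5 ↦ (0,1)
  6 ↦ (1,1)
  7 ↦ (2,1)
  8 ↦ (3,1)
  9 ↦ (4,1)
  10 ↦ (0,2)
  11 ↦ (1,2)
  12 ↦ (2,2)
  13 ↦ (3,2)
  14 ↦ (4,2)
  15 ↦ (0,3)
  16 ↦ (1,3)
  17 ↦ (2,3)
  18 ↦ (3,3)
  19 ↦ (4,3)
  20 ↦ (0,4)
  21 ↦ (1,4)
  22 ↦ (2,4)  ✗ repeats pair of k=4
  23 ↦ (3,4)
  24 ↦ (4,4)
  25 ↦ (0,5)
  26 ↦ (1,5)
  27 ↦ (2,5)
  28 ↦ (3,5)
  29 ↦ (4,5)
distinct pairs in image: 29 / 30 needed
  → (2,4) hit at k=4 and k=22

Answer: NOT A VALID PRODUCT — duplicate pair at indices 22,4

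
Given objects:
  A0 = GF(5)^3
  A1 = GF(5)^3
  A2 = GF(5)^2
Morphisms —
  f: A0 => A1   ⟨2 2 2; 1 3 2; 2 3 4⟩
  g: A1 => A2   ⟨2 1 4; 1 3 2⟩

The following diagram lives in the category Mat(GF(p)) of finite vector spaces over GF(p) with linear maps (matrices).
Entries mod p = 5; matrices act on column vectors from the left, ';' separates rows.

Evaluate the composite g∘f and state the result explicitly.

  e0=⟨1,0,0⟩ f=>⟨2,1,2⟩ g=>⟨3,4⟩
  e1=⟨0,1,0⟩ f=>⟨2,3,3⟩ g=>⟨4,2⟩
  e2=⟨0,0,1⟩ f=>⟨2,2,4⟩ g=>⟨2,1⟩
⟦path⟧: ⟨3 4 2; 4 2 1⟩

Answer: ⟨3 4 2; 4 2 1⟩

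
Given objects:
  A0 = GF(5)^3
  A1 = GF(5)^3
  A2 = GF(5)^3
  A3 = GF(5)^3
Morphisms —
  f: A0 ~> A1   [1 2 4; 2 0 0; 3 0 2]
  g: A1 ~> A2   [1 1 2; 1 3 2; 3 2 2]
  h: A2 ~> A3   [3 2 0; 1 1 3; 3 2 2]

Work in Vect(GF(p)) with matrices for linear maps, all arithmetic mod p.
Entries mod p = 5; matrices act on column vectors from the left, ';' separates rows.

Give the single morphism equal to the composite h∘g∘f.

Answer: [3 0 0; 1 2 4; 4 2 2]

Trace:
  e0=[1,0,0] f~>[1,2,3] g~>[4,3,3] h~>[3,1,4]
  e1=[0,1,0] f~>[2,0,0] g~>[2,2,1] h~>[0,2,2]
  e2=[0,0,1] f~>[4,0,2] g~>[3,3,1] h~>[0,4,2]
⟦path⟧: [3 0 0; 1 2 4; 4 2 2]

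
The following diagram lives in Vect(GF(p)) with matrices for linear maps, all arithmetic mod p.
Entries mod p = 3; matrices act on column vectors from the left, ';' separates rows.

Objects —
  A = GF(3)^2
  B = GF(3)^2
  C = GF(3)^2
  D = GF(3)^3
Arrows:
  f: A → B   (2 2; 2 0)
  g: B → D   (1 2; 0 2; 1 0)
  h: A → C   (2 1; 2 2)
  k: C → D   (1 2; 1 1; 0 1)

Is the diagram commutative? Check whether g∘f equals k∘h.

Path 1 = f;g:
  e0=⟨1,0⟩ f→⟨2,2⟩ g→⟨0,1,2⟩
  e1=⟨0,1⟩ f→⟨2,0⟩ g→⟨2,0,2⟩
  result₁ = (0 2; 1 0; 2 2)
Path 2 = h;k:
  e0=⟨1,0⟩ h→⟨2,2⟩ k→⟨0,1,2⟩
  e1=⟨0,1⟩ h→⟨1,2⟩ k→⟨2,0,2⟩
  result₂ = (0 2; 1 0; 2 2)
Equal? equal; square commutes

Answer: COMMUTES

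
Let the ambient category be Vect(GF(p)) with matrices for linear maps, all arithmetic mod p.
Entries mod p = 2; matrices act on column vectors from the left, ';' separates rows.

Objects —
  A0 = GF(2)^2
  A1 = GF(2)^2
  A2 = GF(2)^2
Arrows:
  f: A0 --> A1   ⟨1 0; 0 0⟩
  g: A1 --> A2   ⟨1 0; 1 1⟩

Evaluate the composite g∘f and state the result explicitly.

  e0=(1,0) f-->(1,0) g-->(1,1)
  e1=(0,1) f-->(0,0) g-->(0,0)
⟦path⟧: ⟨1 0; 1 0⟩

Answer: ⟨1 0; 1 0⟩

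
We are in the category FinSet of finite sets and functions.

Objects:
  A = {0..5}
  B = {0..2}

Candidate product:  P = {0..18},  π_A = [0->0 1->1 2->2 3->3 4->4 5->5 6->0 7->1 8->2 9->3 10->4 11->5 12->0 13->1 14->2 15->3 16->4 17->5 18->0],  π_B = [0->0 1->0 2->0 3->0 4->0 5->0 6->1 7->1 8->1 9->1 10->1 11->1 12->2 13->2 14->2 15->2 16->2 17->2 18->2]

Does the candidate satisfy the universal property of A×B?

Answer: NOT A VALID PRODUCT — |P|=19 ≠ |A|·|B|=18

Trace:
|A|·|B| = 6·3 = 18;  |P| = 19
  → cardinalities differ; no bijection possible.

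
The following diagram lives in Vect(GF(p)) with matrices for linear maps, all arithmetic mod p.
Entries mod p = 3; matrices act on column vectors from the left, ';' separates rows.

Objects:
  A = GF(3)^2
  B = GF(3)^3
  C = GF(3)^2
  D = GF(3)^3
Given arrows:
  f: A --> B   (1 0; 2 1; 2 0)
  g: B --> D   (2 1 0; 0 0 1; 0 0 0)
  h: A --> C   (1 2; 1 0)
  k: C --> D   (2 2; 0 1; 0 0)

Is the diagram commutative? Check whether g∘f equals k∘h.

Path 1 = f;g:
  e0=⟨1,0⟩ f-->⟨1,2,2⟩ g-->⟨1,2,0⟩
  e1=⟨0,1⟩ f-->⟨0,1,0⟩ g-->⟨1,0,0⟩
  ⟦path⟧₁ = (1 1; 2 0; 0 0)
Path 2 = h;k:
  e0=⟨1,0⟩ h-->⟨1,1⟩ k-->⟨1,1,0⟩
  e1=⟨0,1⟩ h-->⟨2,0⟩ k-->⟨1,0,0⟩
  ⟦path⟧₂ = (1 1; 1 0; 0 0)
Equal? distinct morphisms ✗

Answer: DOES NOT COMMUTE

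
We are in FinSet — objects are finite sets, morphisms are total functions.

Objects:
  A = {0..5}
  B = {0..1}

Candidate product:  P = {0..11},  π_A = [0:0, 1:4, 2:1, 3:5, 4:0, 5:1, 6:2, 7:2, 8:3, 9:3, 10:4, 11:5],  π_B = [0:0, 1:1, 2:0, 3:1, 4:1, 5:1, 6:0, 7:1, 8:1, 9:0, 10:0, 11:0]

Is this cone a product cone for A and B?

|A|·|B| = 6·2 = 12;  |P| = 12
Check the pairing map k ↦ (π_A(k), π_B(k)):
  0 : (0,0)
  1 : (4,1)
  2 : (1,0)
  3 : (5,1)
  4 : (0,1)
  5 : (1,1)
  6 : (2,0)
  7 : (2,1)
  8 : (3,1)
  9 : (3,0)
  10 : (4,0)
  11 : (5,0)
distinct pairs in image: 12 / 12 needed
  → bijection onto A×B; projections well-typed.

Answer: VALID PRODUCT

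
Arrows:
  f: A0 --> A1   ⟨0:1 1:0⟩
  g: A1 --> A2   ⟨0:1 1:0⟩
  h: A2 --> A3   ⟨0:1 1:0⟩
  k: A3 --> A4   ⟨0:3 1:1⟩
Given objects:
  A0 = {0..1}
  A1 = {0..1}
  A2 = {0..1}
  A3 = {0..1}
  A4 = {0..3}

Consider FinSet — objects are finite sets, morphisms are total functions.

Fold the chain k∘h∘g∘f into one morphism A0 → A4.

  0 f-->1 g-->0 h-->1 k-->1
  1 f-->0 g-->1 h-->0 k-->3
⟦path⟧: ⟨0:1 1:3⟩

Answer: ⟨0:1 1:3⟩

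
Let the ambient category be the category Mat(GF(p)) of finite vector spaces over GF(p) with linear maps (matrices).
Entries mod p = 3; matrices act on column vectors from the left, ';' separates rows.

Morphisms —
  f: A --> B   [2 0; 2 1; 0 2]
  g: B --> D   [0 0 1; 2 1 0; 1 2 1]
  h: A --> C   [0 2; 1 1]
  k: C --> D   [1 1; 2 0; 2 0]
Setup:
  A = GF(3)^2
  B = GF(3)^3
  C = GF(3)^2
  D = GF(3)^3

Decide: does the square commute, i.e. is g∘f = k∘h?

Answer: DOES NOT COMMUTE

Trace:
1) trace f;g:
  e0=[1,0] f-->[2,2,0] g-->[0,0,0]
  e1=[0,1] f-->[0,1,2] g-->[2,1,1]
  result₁ = [0 2; 0 1; 0 1]
2) trace h;k:
  e0=[1,0] h-->[0,1] k-->[1,0,0]
  e1=[0,1] h-->[2,1] k-->[0,1,1]
  result₂ = [1 0; 0 1; 0 1]
Equal? NO — does not commute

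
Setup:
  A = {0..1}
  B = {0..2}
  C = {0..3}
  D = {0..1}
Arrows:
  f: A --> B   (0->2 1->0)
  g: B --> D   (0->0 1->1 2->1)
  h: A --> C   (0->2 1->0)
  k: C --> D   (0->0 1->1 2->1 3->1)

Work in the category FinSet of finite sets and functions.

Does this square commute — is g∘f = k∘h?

Path 1 = f;g:
  0 f-->2 g-->1
  1 f-->0 g-->0
  composite₁ = (0->1 1->0)
Path 2 = h;k:
  0 h-->2 k-->1
  1 h-->0 k-->0
  composite₂ = (0->1 1->0)
Equal? equal; square commutes

Answer: COMMUTES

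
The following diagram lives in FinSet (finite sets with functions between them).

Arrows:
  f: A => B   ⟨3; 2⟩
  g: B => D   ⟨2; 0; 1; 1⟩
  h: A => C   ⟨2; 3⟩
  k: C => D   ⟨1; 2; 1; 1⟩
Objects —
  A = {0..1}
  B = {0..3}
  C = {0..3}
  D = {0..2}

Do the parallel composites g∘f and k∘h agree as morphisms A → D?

Answer: COMMUTES

Work:
Path 1 = f;g:
  0 f=>3 g=>1
  1 f=>2 g=>1
  ⟦path⟧₁ = ⟨1; 1⟩
Path 2 = h;k:
  0 h=>2 k=>1
  1 h=>3 k=>1
  ⟦path⟧₂ = ⟨1; 1⟩
Equal? same morphism ✓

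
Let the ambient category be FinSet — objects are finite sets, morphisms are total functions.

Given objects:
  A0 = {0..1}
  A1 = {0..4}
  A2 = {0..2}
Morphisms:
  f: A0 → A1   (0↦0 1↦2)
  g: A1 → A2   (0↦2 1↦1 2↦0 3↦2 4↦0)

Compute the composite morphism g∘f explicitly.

Answer: (0↦2 1↦0)

Derivation:
  0 f→0 g→2
  1 f→2 g→0
result: (0↦2 1↦0)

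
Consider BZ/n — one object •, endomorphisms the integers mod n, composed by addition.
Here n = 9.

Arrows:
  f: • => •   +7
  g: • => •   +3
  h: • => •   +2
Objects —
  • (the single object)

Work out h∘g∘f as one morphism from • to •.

Answer: +3

Trace:
  0 +7≡7 +3≡1 +2≡3  (mod 9)
result: +3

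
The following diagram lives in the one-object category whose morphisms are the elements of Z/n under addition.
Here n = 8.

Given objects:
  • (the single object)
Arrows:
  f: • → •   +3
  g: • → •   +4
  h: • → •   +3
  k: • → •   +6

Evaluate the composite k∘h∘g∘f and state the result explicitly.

  0 +3≡3 +4≡7 +3≡2 +6≡0  (mod 8)
composite: +0

Answer: +0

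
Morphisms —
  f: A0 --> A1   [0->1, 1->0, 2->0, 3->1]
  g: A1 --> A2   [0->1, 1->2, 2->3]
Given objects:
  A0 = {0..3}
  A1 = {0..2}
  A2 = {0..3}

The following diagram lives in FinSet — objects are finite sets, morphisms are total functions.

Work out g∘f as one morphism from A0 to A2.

  0 f-->1 g-->2
  1 f-->0 g-->1
  2 f-->0 g-->1
  3 f-->1 g-->2
result: [0->2, 1->1, 2->1, 3->2]

Answer: [0->2, 1->1, 2->1, 3->2]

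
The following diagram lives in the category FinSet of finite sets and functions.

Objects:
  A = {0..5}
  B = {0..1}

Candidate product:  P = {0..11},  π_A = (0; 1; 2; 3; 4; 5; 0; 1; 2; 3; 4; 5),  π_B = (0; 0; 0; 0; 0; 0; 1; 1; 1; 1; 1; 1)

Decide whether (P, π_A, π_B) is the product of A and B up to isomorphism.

|A|·|B| = 6·2 = 12;  |P| = 12
Check the pairing map k ↦ (π_A(k), π_B(k)):
  0 -> (0,0)
  1 -> (1,0)
  2 -> (2,0)
  3 -> (3,0)
  4 -> (4,0)
  5 -> (5,0)
  6 -> (0,1)
  7 -> (1,1)
  8 -> (2,1)
  9 -> (3,1)
  10 -> (4,1)
  11 -> (5,1)
distinct pairs in image: 12 / 12 needed
  → bijection onto A×B; projections well-typed.

Answer: VALID PRODUCT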